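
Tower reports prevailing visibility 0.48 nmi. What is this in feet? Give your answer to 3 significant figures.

1 nmi = 6076.12 ft, so 0.48 × 6076.12 = 2920 ft.

2920 ft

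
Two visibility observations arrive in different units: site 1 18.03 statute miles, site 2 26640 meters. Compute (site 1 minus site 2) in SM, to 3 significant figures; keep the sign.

1.48 SM

site 2: 26640 m = 16.5533 SM.
Difference: 18.0300 − 16.5533 = 1.48 SM.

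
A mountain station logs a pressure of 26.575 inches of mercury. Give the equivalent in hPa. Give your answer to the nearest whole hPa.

1 inHg = 33.8639 hPa, so 26.575 × 33.8639 = 900 hPa.

900 hPa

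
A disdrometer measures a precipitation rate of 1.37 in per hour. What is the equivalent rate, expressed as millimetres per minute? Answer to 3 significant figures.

0.580 mm/minute

1.37 in/hour × 25.4 mm/in × 0.0166667 hour/minute = 0.580 mm/minute.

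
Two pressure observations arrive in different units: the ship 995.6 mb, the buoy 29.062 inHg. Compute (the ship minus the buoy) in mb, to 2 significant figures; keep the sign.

11 mb

the buoy: 29.062 inHg = 984.15 mb.
Difference: 995.60 − 984.15 = 11 mb.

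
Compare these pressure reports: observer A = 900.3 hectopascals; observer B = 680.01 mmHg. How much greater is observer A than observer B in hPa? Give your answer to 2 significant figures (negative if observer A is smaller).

-6.3 hPa

observer B: 680.01 mmHg = 906.606 hPa.
Difference: 900.300 − 906.606 = -6.3 hPa.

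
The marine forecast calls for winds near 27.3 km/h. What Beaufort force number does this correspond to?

Beaufort force 4

27.3 km/h = 7.6 m/s, which is Beaufort 4 (moderate breeze, 5.5–7.9 m/s).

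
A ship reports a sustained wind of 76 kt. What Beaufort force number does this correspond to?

76 kt lies in the Beaufort 12 band (hurricane force, ≥64 kt).

Beaufort force 12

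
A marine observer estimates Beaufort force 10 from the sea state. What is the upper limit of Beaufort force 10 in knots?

Beaufort 10 (storm) spans 48–55 knots.

55 kt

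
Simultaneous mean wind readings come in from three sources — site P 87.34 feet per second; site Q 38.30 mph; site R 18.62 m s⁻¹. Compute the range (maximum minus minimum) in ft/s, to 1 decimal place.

site Q: 38.30 mph = 56.173 ft/s.
site R: 18.62 m/s = 61.089 ft/s.
Spread: 87.340 − 56.173 = 31.2 ft/s.

31.2 ft/s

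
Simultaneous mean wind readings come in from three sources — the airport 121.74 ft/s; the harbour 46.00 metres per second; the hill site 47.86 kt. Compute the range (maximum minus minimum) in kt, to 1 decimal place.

41.6 kt

the airport: 121.74 ft/s = 72.129 kt.
the harbour: 46.00 m/s = 89.417 kt.
Spread: 89.417 − 47.860 = 41.6 kt.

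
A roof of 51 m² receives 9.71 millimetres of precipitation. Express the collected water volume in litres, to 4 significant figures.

495.2 litres

1 mm over 1 m² is 1 L, so volume = 9.71 × 51 = 495.21 L ≈ 495.2 L.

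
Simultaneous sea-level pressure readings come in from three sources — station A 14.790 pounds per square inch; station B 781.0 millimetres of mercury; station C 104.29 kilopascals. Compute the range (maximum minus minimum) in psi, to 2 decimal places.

station B: 781.0 mmHg = 15.1020 psi.
station C: 104.29 kPa = 15.1260 psi.
Spread: 15.1260 − 14.7900 = 0.34 psi.

0.34 psi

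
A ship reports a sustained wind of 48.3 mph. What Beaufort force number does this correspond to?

Beaufort force 9

48.3 mph = 21.6 m/s, which is Beaufort 9 (strong gale, 20.8–24.4 m/s).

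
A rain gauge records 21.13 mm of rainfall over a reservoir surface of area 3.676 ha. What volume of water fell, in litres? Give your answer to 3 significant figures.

777000 litres

Area: 3.676 ha = 36760 m².
1 mm over 1 m² is 1 L, so volume = 21.13 × 36760 = 776738.8 L ≈ 777000 L.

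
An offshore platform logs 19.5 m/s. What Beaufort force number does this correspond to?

Beaufort force 8

19.5 m/s lies in the Beaufort 8 band (gale, 17.2–20.7 m/s).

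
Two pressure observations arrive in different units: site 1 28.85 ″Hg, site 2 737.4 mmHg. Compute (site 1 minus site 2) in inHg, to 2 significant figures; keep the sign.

site 2: 737.4 mmHg = 29.0315 inHg.
Difference: 28.8500 − 29.0315 = -0.18 inHg.

-0.18 inHg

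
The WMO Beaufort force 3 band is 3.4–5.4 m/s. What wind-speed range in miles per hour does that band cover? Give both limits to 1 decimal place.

3.4–5.4 m/s × 2.237 = 7.6–12.1 mph.

7.6 to 12.1 mph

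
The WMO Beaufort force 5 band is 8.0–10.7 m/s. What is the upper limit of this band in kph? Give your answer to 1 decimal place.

38.5 km/h

8.0–10.7 m/s × 3.6 = 28.8–38.5 km/h.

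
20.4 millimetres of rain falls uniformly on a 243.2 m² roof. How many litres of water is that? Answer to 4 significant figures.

4961 litres

1 mm over 1 m² is 1 L, so volume = 20.4 × 243.2 = 4961.28 L ≈ 4961 L.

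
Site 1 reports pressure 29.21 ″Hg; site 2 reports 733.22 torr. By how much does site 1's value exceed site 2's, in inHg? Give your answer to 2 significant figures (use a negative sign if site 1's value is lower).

0.34 inHg

site 2: 733.22 mmHg = 28.8669 inHg.
Difference: 29.2100 − 28.8669 = 0.34 inHg.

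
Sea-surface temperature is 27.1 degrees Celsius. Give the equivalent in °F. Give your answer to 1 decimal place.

80.8 °F

°F = °C × 9/5 + 32 = 27.1 × 1.8 + 32 = 80.8 °F.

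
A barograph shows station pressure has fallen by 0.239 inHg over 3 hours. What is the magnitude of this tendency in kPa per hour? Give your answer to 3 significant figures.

0.270 kPa per hour

0.239 inHg / 3 h × 3.38639 kPa/inHg = 0.270 kPa/h.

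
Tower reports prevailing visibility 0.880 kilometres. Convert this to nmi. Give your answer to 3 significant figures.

1 km = 0.539957 nmi, so 0.880 × 0.539957 = 0.475 nmi.

0.475 nmi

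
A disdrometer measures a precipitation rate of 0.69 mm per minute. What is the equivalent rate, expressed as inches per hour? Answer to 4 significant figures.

0.69 mm/minute × 0.0393701 in/mm × 60 minute/hour = 1.630 in/hour.

1.630 in/hour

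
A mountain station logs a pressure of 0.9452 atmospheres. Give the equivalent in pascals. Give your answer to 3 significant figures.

1 atm = 101325 Pa, so 0.9452 × 101325 = 95800 Pa.

95800 Pa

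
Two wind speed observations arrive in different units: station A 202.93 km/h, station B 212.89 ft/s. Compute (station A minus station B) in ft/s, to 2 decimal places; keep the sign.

-27.95 ft/s

station A: 202.93 km/h = 184.9391 ft/s.
Difference: 184.9391 − 212.8900 = -27.95 ft/s.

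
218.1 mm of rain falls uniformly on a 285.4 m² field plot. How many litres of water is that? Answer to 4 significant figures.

1 mm over 1 m² is 1 L, so volume = 218.1 × 285.4 = 62245.74 L ≈ 62250 L.

62250 litres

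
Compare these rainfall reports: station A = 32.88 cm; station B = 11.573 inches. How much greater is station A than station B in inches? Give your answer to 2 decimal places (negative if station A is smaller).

1.37 in

station A: 32.88 cm = 12.9449 in.
Difference: 12.9449 − 11.5730 = 1.37 in.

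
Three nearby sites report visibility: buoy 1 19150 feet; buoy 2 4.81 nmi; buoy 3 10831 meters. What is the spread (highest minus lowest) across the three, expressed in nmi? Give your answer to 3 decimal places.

2.697 nmi

buoy 1: 19150 ft = 3.15168 nmi.
buoy 3: 10831 m = 5.84827 nmi.
Spread: 5.84827 − 3.15168 = 2.697 nmi.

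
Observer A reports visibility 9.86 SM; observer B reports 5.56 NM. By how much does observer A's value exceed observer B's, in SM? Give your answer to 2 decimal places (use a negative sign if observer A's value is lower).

3.46 SM

observer B: 5.56 nmi = 6.3983 SM.
Difference: 9.8600 − 6.3983 = 3.46 SM.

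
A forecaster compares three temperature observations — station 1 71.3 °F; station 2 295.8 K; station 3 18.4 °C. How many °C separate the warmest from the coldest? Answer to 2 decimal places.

4.25 °C

station 1: 71.3 °F = 21.833 °C.
station 2: 295.8 K = 22.650 °C.
Spread: 22.650 − 18.400 = 4.250 °C.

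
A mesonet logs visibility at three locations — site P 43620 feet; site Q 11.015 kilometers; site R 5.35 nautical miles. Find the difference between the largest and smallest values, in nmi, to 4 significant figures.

1.829 nmi

site P: 43620 ft = 7.17893 nmi.
site Q: 11.015 km = 5.94762 nmi.
Spread: 7.17893 − 5.35000 = 1.829 nmi.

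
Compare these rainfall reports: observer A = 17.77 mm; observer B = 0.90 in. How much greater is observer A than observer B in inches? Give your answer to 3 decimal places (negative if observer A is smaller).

observer A: 17.77 mm = 0.69961 in.
Difference: 0.69961 − 0.90000 = -0.200 in.

-0.200 in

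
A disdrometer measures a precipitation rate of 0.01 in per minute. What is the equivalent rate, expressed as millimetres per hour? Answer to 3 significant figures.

0.01 in/minute × 25.4 mm/in × 60 minute/hour = 15.2 mm/hour.

15.2 mm/hour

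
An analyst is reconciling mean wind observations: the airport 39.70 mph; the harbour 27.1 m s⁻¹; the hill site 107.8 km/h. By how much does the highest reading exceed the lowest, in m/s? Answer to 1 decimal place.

12.2 m/s

the airport: 39.70 mph = 17.747 m/s.
the hill site: 107.8 km/h = 29.944 m/s.
Spread: 29.944 − 17.747 = 12.2 m/s.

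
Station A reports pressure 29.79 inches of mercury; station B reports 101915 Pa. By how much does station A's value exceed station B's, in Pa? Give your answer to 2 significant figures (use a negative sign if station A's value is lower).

station A: 29.79 inHg = 100880.53 Pa.
Difference: 100880.53 − 101915.00 = -1000 Pa.

-1000 Pa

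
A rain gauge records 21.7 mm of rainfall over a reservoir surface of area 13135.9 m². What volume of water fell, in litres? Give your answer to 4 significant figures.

285000 litres

1 mm over 1 m² is 1 L, so volume = 21.7 × 13135.9 = 285049.03 L ≈ 285000 L.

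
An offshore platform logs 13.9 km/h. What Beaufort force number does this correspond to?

Beaufort force 3

13.9 km/h = 3.9 m/s, which is Beaufort 3 (gentle breeze, 3.4–5.4 m/s).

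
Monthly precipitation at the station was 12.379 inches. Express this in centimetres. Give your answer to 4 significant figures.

1 in = 2.54 cm, so 12.379 × 2.54 = 31.44 cm.

31.44 cm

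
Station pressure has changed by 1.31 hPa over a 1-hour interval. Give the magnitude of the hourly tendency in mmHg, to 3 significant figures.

1.31 hPa / 1 h × 0.750062 mmHg/hPa = 0.983 mmHg/h.

0.983 mmHg per hour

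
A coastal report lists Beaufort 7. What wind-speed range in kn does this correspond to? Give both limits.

Beaufort 7 (near gale) spans 28–33 knots.

28 to 33 kt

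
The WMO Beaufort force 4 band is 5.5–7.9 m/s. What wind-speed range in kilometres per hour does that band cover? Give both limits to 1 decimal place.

19.8 to 28.4 km/h

5.5–7.9 m/s × 3.6 = 19.8–28.4 km/h.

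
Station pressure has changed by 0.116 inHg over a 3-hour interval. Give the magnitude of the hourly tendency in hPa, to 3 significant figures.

1.31 hPa per hour

0.116 inHg / 3 h × 33.8639 hPa/inHg = 1.31 hPa/h.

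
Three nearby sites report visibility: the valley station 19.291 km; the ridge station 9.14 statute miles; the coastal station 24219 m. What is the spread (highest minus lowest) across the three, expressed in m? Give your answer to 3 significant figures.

9510 m

the valley station: 19.291 km = 19291.00 m.
the ridge station: 9.14 SM = 14709.40 m.
Spread: 24219.00 − 14709.40 = 9510 m.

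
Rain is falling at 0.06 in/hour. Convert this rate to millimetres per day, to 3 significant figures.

0.06 in/hour × 25.4 mm/in × 24 hour/day = 36.6 mm/day.

36.6 mm/day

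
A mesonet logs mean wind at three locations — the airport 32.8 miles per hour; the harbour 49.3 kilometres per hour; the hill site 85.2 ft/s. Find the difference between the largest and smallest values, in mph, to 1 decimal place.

27.5 mph

the harbour: 49.3 km/h = 30.634 mph.
the hill site: 85.2 ft/s = 58.091 mph.
Spread: 58.091 − 30.634 = 27.5 mph.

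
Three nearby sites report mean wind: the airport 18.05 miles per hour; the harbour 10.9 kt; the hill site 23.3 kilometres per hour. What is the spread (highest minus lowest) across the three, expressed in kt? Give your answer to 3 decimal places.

4.785 kt

the airport: 18.05 mph = 15.68502 kt.
the hill site: 23.3 km/h = 12.58099 kt.
Spread: 15.68502 − 10.90000 = 4.785 kt.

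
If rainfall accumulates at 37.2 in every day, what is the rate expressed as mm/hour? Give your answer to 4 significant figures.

37.2 in/day × 25.4 mm/in × 0.0416667 day/hour = 39.37 mm/hour.

39.37 mm/hour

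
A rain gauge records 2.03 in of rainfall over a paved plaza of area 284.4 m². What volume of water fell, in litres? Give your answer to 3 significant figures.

Depth: 2.03 in × 25.4 = 51.562 mm.
1 mm over 1 m² is 1 L, so volume = 51.562 × 284.4 = 14664.233 L ≈ 14700 L.

14700 litres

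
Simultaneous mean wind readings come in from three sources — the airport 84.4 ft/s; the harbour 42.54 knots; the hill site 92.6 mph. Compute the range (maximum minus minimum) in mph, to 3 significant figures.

43.6 mph

the airport: 84.4 ft/s = 57.545 mph.
the harbour: 42.54 kt = 48.954 mph.
Spread: 92.600 − 48.954 = 43.6 mph.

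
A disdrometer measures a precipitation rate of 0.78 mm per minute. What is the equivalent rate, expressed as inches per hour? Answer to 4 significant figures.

1.843 in/hour

0.78 mm/minute × 0.0393701 in/mm × 60 minute/hour = 1.843 in/hour.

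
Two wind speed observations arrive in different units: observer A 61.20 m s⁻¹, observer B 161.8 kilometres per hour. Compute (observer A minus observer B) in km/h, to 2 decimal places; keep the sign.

observer A: 61.20 m/s = 220.3200 km/h.
Difference: 220.3200 − 161.8000 = 58.52 km/h.

58.52 km/h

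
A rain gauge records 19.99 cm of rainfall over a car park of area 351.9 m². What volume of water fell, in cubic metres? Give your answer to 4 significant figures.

70.34 cubic metres

Depth: 19.99 cm × 10 = 199.9 mm.
1 mm over 1 m² is 1 L, so volume = 199.9 × 351.9 = 70344.81 L = 70.34 m³.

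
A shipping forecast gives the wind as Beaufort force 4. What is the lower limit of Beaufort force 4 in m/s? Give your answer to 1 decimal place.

5.5 m/s

Beaufort 4 (moderate breeze) spans 5.5–7.9 m/s.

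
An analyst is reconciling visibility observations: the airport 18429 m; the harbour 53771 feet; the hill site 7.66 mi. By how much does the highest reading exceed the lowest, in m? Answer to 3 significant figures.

6100 m

the harbour: 53771 ft = 16389.40 m.
the hill site: 7.66 SM = 12327.58 m.
Spread: 18429.00 − 12327.58 = 6100 m.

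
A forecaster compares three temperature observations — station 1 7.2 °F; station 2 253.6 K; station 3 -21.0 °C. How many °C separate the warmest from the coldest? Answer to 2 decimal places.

station 1: 7.2 °F = -13.778 °C.
station 2: 253.6 K = -19.550 °C.
Spread: (-13.778) − (-21.000) = 7.222 °C.

7.22 °C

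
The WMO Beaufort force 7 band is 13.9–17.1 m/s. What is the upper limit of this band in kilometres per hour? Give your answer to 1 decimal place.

61.6 km/h

13.9–17.1 m/s × 3.6 = 50.0–61.6 km/h.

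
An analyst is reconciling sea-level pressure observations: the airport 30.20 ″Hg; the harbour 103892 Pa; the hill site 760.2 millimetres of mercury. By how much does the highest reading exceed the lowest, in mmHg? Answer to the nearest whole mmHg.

the airport: 30.20 inHg = 767.08 mmHg.
the harbour: 103892 Pa = 779.25 mmHg.
Spread: 779.25 − 760.20 = 19 mmHg.

19 mmHg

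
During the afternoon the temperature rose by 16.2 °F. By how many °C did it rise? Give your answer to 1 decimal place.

9.0 °C

Converting a difference, only the 9/5 scale factor applies: Δ°C = 16.2 × 0.5556 = 9.0 °C.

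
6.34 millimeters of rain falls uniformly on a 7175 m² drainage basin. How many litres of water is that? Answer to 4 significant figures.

45490 litres

1 mm over 1 m² is 1 L, so volume = 6.34 × 7175 = 45489.5 L ≈ 45490 L.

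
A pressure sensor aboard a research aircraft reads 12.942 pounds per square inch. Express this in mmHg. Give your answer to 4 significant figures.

669.3 mmHg

1 psi = 51.7149 mmHg, so 12.942 × 51.7149 = 669.3 mmHg.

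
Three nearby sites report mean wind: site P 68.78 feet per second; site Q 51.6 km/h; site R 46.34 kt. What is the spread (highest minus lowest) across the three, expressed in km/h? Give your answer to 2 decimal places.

34.22 km/h

site P: 68.78 ft/s = 75.4709 km/h.
site R: 46.34 kt = 85.8217 km/h.
Spread: 85.8217 − 51.6000 = 34.22 km/h.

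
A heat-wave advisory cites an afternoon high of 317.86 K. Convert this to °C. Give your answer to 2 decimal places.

°C = 317.86 − 273.15 = 44.71 °C.

44.71 °C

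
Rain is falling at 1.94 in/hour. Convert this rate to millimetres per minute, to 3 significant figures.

1.94 in/hour × 25.4 mm/in × 0.0166667 hour/minute = 0.821 mm/minute.

0.821 mm/minute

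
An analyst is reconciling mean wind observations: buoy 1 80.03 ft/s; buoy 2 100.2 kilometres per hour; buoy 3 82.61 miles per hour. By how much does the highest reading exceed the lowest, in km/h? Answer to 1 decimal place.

buoy 1: 80.03 ft/s = 87.815 km/h.
buoy 3: 82.61 mph = 132.948 km/h.
Spread: 132.948 − 87.815 = 45.1 km/h.

45.1 km/h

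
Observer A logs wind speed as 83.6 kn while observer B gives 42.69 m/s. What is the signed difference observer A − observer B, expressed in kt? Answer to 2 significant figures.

0.62 kt

observer B: 42.69 m/s = 82.9827 kt.
Difference: 83.6000 − 82.9827 = 0.62 kt.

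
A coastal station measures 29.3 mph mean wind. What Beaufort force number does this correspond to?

Beaufort force 6

29.3 mph = 13.1 m/s, which is Beaufort 6 (strong breeze, 10.8–13.8 m/s).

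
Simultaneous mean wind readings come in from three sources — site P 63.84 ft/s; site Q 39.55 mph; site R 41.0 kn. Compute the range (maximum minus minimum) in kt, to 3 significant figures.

site P: 63.84 ft/s = 37.8242 kt.
site Q: 39.55 mph = 34.3680 kt.
Spread: 41.0000 − 34.3680 = 6.63 kt.

6.63 kt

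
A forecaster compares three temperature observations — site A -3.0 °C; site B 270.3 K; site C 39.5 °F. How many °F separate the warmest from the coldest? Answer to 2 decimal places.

12.90 °F

site B: 270.3 K = -2.850 °C.
site C: 39.5 °F = 4.167 °C.
Spread: 4.167 − (-3.000) = 7.167 °C = 12.90 °F.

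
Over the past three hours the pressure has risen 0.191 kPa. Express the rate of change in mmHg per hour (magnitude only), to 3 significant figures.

0.478 mmHg per hour

0.191 kPa / 3 h × 7.50062 mmHg/kPa = 0.478 mmHg/h.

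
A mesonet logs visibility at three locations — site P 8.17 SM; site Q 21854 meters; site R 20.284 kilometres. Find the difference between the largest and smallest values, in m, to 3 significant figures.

8710 m

site P: 8.17 SM = 13148.34 m.
site R: 20.284 km = 20284.00 m.
Spread: 21854.00 − 13148.34 = 8710 m.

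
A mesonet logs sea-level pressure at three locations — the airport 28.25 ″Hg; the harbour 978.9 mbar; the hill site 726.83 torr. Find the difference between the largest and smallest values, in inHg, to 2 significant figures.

the harbour: 978.9 mb = 28.9069 inHg.
the hill site: 726.83 mmHg = 28.6154 inHg.
Spread: 28.9069 − 28.2500 = 0.66 inHg.

0.66 inHg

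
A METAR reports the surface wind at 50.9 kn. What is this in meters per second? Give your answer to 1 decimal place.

26.2 m/s

1 kt = 0.514444 m/s, so 50.9 × 0.514444 = 26.2 m/s.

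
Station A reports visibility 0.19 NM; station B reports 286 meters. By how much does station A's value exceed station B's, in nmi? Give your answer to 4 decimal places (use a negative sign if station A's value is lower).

station B: 286 m = 0.154428 nmi.
Difference: 0.190000 − 0.154428 = 0.0356 nmi.

0.0356 nmi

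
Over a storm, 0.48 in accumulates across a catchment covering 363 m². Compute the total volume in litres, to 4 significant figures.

Depth: 0.48 in × 25.4 = 12.192 mm.
1 mm over 1 m² is 1 L, so volume = 12.192 × 363 = 4425.696 L ≈ 4426 L.

4426 litres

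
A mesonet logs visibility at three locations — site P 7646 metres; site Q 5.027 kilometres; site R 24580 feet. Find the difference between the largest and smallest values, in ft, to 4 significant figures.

8593 ft

site P: 7646 m = 25085.30 ft.
site Q: 5.027 km = 16492.78 ft.
Spread: 25085.30 − 16492.78 = 8593 ft.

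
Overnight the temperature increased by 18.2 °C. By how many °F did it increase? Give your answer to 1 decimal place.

A change of 1 °C equals a change of 1.8 °F: Δ°F = 18.2 × 1.8 = 32.8 °F.

32.8 °F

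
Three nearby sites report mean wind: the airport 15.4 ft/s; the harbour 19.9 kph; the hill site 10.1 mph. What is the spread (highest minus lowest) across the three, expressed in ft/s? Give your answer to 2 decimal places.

the harbour: 19.9 km/h = 18.1358 ft/s.
the hill site: 10.1 mph = 14.8133 ft/s.
Spread: 18.1358 − 14.8133 = 3.32 ft/s.

3.32 ft/s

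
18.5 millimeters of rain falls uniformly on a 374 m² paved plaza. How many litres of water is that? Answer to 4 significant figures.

6919 litres

1 mm over 1 m² is 1 L, so volume = 18.5 × 374 = 6919 L.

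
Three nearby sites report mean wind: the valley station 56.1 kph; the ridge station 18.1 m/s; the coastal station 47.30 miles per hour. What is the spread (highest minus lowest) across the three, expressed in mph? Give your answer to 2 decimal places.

12.44 mph

the valley station: 56.1 km/h = 34.8589 mph.
the ridge station: 18.1 m/s = 40.4885 mph.
Spread: 47.3000 − 34.8589 = 12.44 mph.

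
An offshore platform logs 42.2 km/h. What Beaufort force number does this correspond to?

Beaufort force 6

42.2 km/h = 11.7 m/s, which is Beaufort 6 (strong breeze, 10.8–13.8 m/s).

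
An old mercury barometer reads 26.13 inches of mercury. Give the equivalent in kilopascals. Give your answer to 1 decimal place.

1 inHg = 3.38639 kPa, so 26.13 × 3.38639 = 88.5 kPa.

88.5 kPa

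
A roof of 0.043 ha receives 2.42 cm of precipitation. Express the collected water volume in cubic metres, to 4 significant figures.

Depth: 2.42 cm × 10 = 24.2 mm.
Area: 0.043 ha = 430 m².
1 mm over 1 m² is 1 L, so volume = 24.2 × 430 = 10406 L = 10.41 m³.

10.41 cubic metres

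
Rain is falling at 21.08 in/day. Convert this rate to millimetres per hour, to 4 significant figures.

22.31 mm/hour

21.08 in/day × 25.4 mm/in × 0.0416667 day/hour = 22.31 mm/hour.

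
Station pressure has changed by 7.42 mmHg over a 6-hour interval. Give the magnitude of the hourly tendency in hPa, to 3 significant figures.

7.42 mmHg / 6 h × 1.33322 hPa/mmHg = 1.65 hPa/h.

1.65 hPa per hour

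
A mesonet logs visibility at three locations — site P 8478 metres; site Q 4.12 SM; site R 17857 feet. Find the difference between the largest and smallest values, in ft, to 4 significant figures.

site P: 8478 m = 27814.96 ft.
site Q: 4.12 SM = 21753.60 ft.
Spread: 27814.96 − 17857.00 = 9958 ft.

9958 ft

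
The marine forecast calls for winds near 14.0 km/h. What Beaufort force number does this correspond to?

Beaufort force 3

14.0 km/h = 3.9 m/s, which is Beaufort 3 (gentle breeze, 3.4–5.4 m/s).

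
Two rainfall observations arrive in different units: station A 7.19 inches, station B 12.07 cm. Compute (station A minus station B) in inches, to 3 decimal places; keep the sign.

2.438 in

station B: 12.07 cm = 4.75197 in.
Difference: 7.19000 − 4.75197 = 2.438 in.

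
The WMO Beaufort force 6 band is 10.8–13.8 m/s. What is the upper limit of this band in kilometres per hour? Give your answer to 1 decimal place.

49.7 km/h

10.8–13.8 m/s × 3.6 = 38.9–49.7 km/h.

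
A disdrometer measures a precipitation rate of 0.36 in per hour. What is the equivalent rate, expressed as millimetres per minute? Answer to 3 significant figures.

0.152 mm/minute

0.36 in/hour × 25.4 mm/in × 0.0166667 hour/minute = 0.152 mm/minute.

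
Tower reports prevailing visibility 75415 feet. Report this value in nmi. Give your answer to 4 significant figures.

1 ft = 0.000164579 nmi, so 75415 × 0.000164579 = 12.41 nmi.

12.41 nmi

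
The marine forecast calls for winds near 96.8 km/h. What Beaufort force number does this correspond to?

Beaufort force 10

96.8 km/h = 26.9 m/s, which is Beaufort 10 (storm, 24.5–28.4 m/s).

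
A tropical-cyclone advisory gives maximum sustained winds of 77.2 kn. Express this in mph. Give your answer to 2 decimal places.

88.84 mph

1 kt = 1.15078 mph, so 77.2 × 1.15078 = 88.84 mph.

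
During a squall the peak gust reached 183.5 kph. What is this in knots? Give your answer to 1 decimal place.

1 km/h = 0.539957 kt, so 183.5 × 0.539957 = 99.1 kt.

99.1 kt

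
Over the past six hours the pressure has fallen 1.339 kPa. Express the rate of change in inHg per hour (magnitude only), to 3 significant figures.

1.339 kPa / 6 h × 0.2953 inHg/kPa = 0.0659 inHg/h.

0.0659 inHg per hour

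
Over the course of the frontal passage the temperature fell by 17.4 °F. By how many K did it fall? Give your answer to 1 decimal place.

For a temperature change the 32° offset cancels: ΔK = 17.4 × 0.5556 = 9.7 K.

9.7 K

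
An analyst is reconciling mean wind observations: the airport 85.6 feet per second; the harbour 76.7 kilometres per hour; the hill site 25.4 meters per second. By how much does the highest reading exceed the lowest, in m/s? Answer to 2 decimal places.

the airport: 85.6 ft/s = 26.0909 m/s.
the harbour: 76.7 km/h = 21.3056 m/s.
Spread: 26.0909 − 21.3056 = 4.79 m/s.

4.79 m/s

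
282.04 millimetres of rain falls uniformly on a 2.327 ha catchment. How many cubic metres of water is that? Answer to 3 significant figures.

Area: 2.327 ha = 23270 m².
1 mm over 1 m² is 1 L, so volume = 282.04 × 23270 = 6563070.8 L = 6560 m³.

6560 cubic metres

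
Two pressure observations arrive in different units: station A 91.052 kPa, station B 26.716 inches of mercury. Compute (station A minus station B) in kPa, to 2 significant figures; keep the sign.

0.58 kPa

station B: 26.716 inHg = 90.4708 kPa.
Difference: 91.0520 − 90.4708 = 0.58 kPa.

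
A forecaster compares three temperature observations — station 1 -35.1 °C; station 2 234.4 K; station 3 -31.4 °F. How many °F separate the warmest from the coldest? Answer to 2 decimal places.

station 2: 234.4 K = -38.750 °C.
station 3: -31.4 °F = -35.222 °C.
Spread: (-35.100) − (-38.750) = 3.650 °C = 6.57 °F.

6.57 °F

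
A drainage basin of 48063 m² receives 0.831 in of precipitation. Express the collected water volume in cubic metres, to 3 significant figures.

Depth: 0.831 in × 25.4 = 21.1074 mm.
1 mm over 1 m² is 1 L, so volume = 21.1074 × 48063 = 1014485 L = 1010 m³.

1010 cubic metres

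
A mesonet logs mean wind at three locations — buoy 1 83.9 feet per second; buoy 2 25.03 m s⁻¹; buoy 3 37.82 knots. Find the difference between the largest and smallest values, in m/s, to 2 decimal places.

buoy 1: 83.9 ft/s = 25.5727 m/s.
buoy 3: 37.82 kt = 19.4563 m/s.
Spread: 25.5727 − 19.4563 = 6.12 m/s.

6.12 m/s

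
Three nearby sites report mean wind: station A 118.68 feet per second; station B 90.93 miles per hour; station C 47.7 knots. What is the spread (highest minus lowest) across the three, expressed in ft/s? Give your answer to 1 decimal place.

station B: 90.93 mph = 133.364 ft/s.
station C: 47.7 kt = 80.509 ft/s.
Spread: 133.364 − 80.509 = 52.9 ft/s.

52.9 ft/s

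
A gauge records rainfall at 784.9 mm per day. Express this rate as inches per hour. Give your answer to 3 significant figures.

1.29 in/hour

784.9 mm/day × 0.0393701 in/mm × 0.0416667 day/hour = 1.29 in/hour.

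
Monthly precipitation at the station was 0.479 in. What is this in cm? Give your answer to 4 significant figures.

1.217 cm

1 in = 2.54 cm, so 0.479 × 2.54 = 1.217 cm.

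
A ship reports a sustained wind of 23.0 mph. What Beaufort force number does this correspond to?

23.0 mph = 10.3 m/s, which is Beaufort 5 (fresh breeze, 8.0–10.7 m/s).

Beaufort force 5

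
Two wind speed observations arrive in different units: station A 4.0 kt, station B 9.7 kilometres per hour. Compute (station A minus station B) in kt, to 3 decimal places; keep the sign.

-1.238 kt

station B: 9.7 km/h = 5.23758 kt.
Difference: 4.00000 − 5.23758 = -1.238 kt.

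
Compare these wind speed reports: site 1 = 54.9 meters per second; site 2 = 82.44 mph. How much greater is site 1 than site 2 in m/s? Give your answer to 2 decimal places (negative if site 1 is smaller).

site 2: 82.44 mph = 36.8540 m/s.
Difference: 54.9000 − 36.8540 = 18.05 m/s.

18.05 m/s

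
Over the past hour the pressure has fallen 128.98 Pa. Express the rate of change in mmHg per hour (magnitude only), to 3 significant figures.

0.967 mmHg per hour

128.98 Pa / 1 h × 0.00750062 mmHg/Pa = 0.967 mmHg/h.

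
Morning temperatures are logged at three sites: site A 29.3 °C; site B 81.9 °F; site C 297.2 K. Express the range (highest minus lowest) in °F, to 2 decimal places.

9.45 °F

site B: 81.9 °F = 27.722 °C.
site C: 297.2 K = 24.050 °C.
Spread: 29.300 − 24.050 = 5.250 °C = 9.45 °F.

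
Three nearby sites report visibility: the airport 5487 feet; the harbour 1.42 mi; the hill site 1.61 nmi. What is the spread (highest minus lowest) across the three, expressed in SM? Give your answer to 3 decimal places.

0.814 SM

the airport: 5487 ft = 1.03920 SM.
the hill site: 1.61 nmi = 1.85275 SM.
Spread: 1.85275 − 1.03920 = 0.814 SM.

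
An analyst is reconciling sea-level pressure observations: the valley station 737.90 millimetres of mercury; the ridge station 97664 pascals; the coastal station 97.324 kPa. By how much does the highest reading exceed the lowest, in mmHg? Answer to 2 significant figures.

7.9 mmHg

the ridge station: 97664 Pa = 732.540 mmHg.
the coastal station: 97.324 kPa = 729.990 mmHg.
Spread: 737.900 − 729.990 = 7.9 mmHg.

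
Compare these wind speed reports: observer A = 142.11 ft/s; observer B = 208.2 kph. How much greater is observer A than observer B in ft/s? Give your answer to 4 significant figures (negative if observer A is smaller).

-47.63 ft/s

observer B: 208.2 km/h = 189.7419 ft/s.
Difference: 142.1100 − 189.7419 = -47.63 ft/s.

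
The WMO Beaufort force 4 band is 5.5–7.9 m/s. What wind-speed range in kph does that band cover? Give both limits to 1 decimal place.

5.5–7.9 m/s × 3.6 = 19.8–28.4 km/h.

19.8 to 28.4 km/h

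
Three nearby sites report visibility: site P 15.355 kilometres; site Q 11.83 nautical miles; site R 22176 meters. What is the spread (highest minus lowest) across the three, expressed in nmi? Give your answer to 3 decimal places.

site P: 15.355 km = 8.29104 nmi.
site R: 22176 m = 11.97408 nmi.
Spread: 11.97408 − 8.29104 = 3.683 nmi.

3.683 nmi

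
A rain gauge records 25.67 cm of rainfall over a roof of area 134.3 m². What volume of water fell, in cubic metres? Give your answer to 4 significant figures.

34.47 cubic metres

Depth: 25.67 cm × 10 = 256.7 mm.
1 mm over 1 m² is 1 L, so volume = 256.7 × 134.3 = 34474.81 L = 34.47 m³.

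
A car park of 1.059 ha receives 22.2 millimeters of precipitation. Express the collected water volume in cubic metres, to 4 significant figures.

235.1 cubic metres

Area: 1.059 ha = 10590 m².
1 mm over 1 m² is 1 L, so volume = 22.2 × 10590 = 235098 L = 235.1 m³.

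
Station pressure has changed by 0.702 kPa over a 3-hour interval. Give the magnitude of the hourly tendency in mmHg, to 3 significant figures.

0.702 kPa / 3 h × 7.50062 mmHg/kPa = 1.76 mmHg/h.

1.76 mmHg per hour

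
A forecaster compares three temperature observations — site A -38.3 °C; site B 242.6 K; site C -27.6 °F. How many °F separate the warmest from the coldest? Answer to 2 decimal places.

site B: 242.6 K = -30.550 °C.
site C: -27.6 °F = -33.111 °C.
Spread: (-30.550) − (-38.300) = 7.750 °C = 13.95 °F.

13.95 °F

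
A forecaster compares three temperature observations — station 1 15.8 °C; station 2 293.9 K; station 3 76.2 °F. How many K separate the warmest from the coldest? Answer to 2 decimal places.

station 2: 293.9 K = 20.750 °C.
station 3: 76.2 °F = 24.556 °C.
Spread: 24.556 − 15.800 = 8.756 °C.

8.76 K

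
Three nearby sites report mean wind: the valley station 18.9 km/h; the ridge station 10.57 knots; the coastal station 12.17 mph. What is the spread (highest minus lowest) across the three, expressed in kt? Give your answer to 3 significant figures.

0.370 kt

the valley station: 18.9 km/h = 10.20518 kt.
the coastal station: 12.17 mph = 10.57544 kt.
Spread: 10.57544 − 10.20518 = 0.370 kt.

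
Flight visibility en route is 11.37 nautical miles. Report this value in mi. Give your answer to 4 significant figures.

13.08 SM

1 nmi = 1.15078 SM, so 11.37 × 1.15078 = 13.08 SM.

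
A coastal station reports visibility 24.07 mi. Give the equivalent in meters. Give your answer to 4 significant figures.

38740 m

1 SM = 1609.34 m, so 24.07 × 1609.34 = 38740 m.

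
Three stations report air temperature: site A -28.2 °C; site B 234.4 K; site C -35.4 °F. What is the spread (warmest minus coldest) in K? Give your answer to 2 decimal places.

site B: 234.4 K = -38.750 °C.
site C: -35.4 °F = -37.444 °C.
Spread: (-28.200) − (-38.750) = 10.550 °C.

10.55 K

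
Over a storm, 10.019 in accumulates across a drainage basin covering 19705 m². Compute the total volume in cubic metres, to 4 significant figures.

5015 cubic metres

Depth: 10.019 in × 25.4 = 254.4826 mm.
1 mm over 1 m² is 1 L, so volume = 254.4826 × 19705 = 5014579.6 L = 5015 m³.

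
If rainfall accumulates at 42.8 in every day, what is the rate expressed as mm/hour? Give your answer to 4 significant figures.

42.8 in/day × 25.4 mm/in × 0.0416667 day/hour = 45.30 mm/hour.

45.30 mm/hour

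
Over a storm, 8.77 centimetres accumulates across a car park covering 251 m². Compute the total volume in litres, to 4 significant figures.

22010 litres

Depth: 8.77 cm × 10 = 87.7 mm.
1 mm over 1 m² is 1 L, so volume = 87.7 × 251 = 22012.7 L ≈ 22010 L.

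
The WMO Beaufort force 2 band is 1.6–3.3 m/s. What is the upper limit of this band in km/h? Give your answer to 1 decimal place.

1.6–3.3 m/s × 3.6 = 5.8–11.9 km/h.

11.9 km/h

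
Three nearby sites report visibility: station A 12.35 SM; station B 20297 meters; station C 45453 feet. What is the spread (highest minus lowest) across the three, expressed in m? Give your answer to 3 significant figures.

6440 m

station A: 12.35 SM = 19875.40 m.
station C: 45453 ft = 13854.07 m.
Spread: 20297.00 − 13854.07 = 6440 m.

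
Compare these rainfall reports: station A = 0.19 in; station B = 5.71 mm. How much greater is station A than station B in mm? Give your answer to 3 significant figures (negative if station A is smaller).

station A: 0.19 in = 4.82600 mm.
Difference: 4.82600 − 5.71000 = -0.884 mm.

-0.884 mm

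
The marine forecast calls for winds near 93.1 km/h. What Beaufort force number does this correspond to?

Beaufort force 10

93.1 km/h = 25.9 m/s, which is Beaufort 10 (storm, 24.5–28.4 m/s).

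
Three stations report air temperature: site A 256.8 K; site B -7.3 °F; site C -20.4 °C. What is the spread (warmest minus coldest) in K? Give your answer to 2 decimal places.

site A: 256.8 K = -16.350 °C.
site B: -7.3 °F = -21.833 °C.
Spread: (-16.350) − (-21.833) = 5.483 °C.

5.48 K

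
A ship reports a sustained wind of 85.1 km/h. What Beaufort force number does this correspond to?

Beaufort force 9

85.1 km/h = 23.6 m/s, which is Beaufort 9 (strong gale, 20.8–24.4 m/s).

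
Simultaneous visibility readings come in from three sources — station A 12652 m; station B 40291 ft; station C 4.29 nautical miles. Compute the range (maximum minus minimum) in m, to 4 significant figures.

4707 m

station B: 40291 ft = 12280.70 m.
station C: 4.29 nmi = 7945.08 m.
Spread: 12652.00 − 7945.08 = 4707 m.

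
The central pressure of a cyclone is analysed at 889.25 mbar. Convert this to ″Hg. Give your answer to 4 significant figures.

1 mb = 0.02953 inHg, so 889.25 × 0.02953 = 26.26 inHg.

26.26 inHg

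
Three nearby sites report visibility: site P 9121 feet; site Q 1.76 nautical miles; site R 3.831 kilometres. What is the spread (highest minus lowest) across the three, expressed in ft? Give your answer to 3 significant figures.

site Q: 1.76 nmi = 10693.96 ft.
site R: 3.831 km = 12568.90 ft.
Spread: 12568.90 − 9121.00 = 3450 ft.

3450 ft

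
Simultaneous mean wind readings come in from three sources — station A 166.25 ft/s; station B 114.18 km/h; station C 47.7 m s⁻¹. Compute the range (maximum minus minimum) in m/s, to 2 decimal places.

18.96 m/s

station A: 166.25 ft/s = 50.6730 m/s.
station B: 114.18 km/h = 31.7167 m/s.
Spread: 50.6730 − 31.7167 = 18.96 m/s.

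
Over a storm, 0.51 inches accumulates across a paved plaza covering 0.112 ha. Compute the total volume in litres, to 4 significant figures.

14510 litres

Depth: 0.51 in × 25.4 = 12.954 mm.
Area: 0.112 ha = 1120 m².
1 mm over 1 m² is 1 L, so volume = 12.954 × 1120 = 14508.48 L ≈ 14510 L.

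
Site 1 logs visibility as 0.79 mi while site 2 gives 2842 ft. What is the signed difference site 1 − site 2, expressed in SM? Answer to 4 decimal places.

site 2: 2842 ft = 0.538258 SM.
Difference: 0.790000 − 0.538258 = 0.2517 SM.

0.2517 SM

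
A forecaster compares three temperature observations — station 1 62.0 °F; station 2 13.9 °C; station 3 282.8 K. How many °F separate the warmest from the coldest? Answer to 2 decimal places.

12.63 °F

station 1: 62.0 °F = 16.667 °C.
station 3: 282.8 K = 9.650 °C.
Spread: 16.667 − 9.650 = 7.017 °C = 12.63 °F.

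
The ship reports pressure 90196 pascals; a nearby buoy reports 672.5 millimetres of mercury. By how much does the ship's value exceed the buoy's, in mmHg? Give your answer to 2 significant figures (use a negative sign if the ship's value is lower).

4.0 mmHg

the ship: 90196 Pa = 676.526 mmHg.
Difference: 676.526 − 672.500 = 4.0 mmHg.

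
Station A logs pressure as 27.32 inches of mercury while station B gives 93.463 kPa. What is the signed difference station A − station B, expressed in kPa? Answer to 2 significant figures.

-0.95 kPa

station A: 27.32 inHg = 92.5161 kPa.
Difference: 92.5161 − 93.4630 = -0.95 kPa.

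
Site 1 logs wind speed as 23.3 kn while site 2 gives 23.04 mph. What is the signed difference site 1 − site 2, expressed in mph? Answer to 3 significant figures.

site 1: 23.3 kt = 26.8132 mph.
Difference: 26.8132 − 23.0400 = 3.77 mph.

3.77 mph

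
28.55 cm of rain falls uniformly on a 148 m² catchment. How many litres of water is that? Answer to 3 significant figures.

Depth: 28.55 cm × 10 = 285.5 mm.
1 mm over 1 m² is 1 L, so volume = 285.5 × 148 = 42254 L ≈ 42300 L.

42300 litres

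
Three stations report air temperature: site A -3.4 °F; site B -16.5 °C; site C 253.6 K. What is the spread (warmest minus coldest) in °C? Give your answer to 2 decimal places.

3.17 °C

site A: -3.4 °F = -19.667 °C.
site C: 253.6 K = -19.550 °C.
Spread: (-16.500) − (-19.667) = 3.167 °C.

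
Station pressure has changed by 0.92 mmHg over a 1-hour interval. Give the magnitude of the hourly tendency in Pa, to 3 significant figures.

0.92 mmHg / 1 h × 133.322 Pa/mmHg = 123 Pa/h.

123 Pa per hour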